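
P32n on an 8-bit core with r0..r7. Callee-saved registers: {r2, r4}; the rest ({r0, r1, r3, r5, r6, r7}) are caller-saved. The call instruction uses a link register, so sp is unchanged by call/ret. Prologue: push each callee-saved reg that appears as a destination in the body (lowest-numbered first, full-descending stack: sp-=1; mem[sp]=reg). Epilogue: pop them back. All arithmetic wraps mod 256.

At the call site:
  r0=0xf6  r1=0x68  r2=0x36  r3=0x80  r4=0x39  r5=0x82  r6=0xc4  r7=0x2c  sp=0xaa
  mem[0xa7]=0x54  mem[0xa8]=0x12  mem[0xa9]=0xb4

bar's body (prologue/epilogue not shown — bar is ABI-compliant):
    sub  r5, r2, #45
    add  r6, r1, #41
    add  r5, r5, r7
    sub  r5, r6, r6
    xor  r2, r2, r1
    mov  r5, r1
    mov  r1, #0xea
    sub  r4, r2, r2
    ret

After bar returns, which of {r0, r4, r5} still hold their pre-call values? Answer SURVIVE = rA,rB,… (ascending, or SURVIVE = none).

SURVIVE = r0,r4

prologue: push r2 -> mem[0xa9]=0x36, sp=0xa9
prologue: push r4 -> mem[0xa8]=0x39, sp=0xa8
body[0] sub  r5, r2, #45 -> r5=0x09
body[1] add  r6, r1, #41 -> r6=0x91
body[2] add  r5, r5, r7 -> r5=0x35
body[3] sub  r5, r6, r6 -> r5=0x00
body[4] xor  r2, r2, r1 -> r2=0x5e
body[5] mov  r5, r1 -> r5=0x68
body[6] mov  r1, #0xea -> r1=0xea
body[7] sub  r4, r2, r2 -> r4=0x00
epilogue: pop r4=0x39, sp=0xa9
epilogue: pop r2=0x36, sp=0xaa
r0: caller-saved, written=False
r4: callee-saved, written=True
r5: caller-saved, written=True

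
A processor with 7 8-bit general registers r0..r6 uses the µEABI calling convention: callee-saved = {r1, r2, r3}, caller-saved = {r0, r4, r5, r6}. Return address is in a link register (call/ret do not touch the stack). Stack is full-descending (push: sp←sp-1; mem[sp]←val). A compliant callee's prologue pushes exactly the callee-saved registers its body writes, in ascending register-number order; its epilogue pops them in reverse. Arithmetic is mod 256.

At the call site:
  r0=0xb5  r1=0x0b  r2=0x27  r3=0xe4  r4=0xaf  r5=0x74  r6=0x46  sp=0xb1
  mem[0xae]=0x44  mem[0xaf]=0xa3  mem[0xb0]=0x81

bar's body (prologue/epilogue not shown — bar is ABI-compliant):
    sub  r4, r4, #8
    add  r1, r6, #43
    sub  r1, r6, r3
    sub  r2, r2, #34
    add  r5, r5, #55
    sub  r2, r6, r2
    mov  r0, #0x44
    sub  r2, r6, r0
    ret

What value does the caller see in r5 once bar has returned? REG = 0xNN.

prologue: push r1 → mem[0xb0]=0x0b, sp=0xb0
prologue: push r2 → mem[0xaf]=0x27, sp=0xaf
body[0] sub  r4, r4, #8 → r4=0xa7
body[1] add  r1, r6, #43 → r1=0x71
body[2] sub  r1, r6, r3 → r1=0x62
body[3] sub  r2, r2, #34 → r2=0x05
body[4] add  r5, r5, #55 → r5=0xab
body[5] sub  r2, r6, r2 → r2=0x41
body[6] mov  r0, #0x44 → r0=0x44
body[7] sub  r2, r6, r0 → r2=0x02
epilogue: pop r2=0x27, sp=0xb0
epilogue: pop r1=0x0b, sp=0xb1
r5 is caller-saved → body value

REG = 0xab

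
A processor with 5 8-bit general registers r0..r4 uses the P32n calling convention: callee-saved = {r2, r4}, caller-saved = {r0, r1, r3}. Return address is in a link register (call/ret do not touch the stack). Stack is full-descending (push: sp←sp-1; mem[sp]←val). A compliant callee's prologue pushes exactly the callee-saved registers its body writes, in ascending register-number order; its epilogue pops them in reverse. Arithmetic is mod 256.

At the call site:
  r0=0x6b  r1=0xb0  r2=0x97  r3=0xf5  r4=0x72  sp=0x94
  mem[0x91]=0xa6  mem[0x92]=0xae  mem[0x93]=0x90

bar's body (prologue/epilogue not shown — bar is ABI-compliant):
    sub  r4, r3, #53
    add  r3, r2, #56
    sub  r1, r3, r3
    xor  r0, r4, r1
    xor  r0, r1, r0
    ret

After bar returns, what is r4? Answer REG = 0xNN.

prologue: push r4 -> mem[0x93]=0x72, sp=0x93
body[0] sub  r4, r3, #53 -> r4=0xc0
body[1] add  r3, r2, #56 -> r3=0xcf
body[2] sub  r1, r3, r3 -> r1=0x00
body[3] xor  r0, r4, r1 -> r0=0xc0
body[4] xor  r0, r1, r0 -> r0=0xc0
epilogue: pop r4=0x72, sp=0x94
r4 is callee-saved -> restored

REG = 0x72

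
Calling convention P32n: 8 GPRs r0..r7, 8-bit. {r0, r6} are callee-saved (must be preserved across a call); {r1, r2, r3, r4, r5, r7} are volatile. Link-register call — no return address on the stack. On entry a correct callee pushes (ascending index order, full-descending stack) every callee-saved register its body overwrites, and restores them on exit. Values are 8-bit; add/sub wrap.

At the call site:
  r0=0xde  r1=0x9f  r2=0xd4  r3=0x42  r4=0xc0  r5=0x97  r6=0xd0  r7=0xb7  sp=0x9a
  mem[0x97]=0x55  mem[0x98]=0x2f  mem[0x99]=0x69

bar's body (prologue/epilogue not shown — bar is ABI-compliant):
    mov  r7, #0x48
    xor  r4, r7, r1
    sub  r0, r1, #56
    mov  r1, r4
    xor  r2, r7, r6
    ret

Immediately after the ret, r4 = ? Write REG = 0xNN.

prologue: push r0 -> mem[0x99]=0xde, sp=0x99
body[0] mov  r7, #0x48 -> r7=0x48
body[1] xor  r4, r7, r1 -> r4=0xd7
body[2] sub  r0, r1, #56 -> r0=0x67
body[3] mov  r1, r4 -> r1=0xd7
body[4] xor  r2, r7, r6 -> r2=0x98
epilogue: pop r0=0xde, sp=0x9a
r4 is caller-saved -> body value

REG = 0xd7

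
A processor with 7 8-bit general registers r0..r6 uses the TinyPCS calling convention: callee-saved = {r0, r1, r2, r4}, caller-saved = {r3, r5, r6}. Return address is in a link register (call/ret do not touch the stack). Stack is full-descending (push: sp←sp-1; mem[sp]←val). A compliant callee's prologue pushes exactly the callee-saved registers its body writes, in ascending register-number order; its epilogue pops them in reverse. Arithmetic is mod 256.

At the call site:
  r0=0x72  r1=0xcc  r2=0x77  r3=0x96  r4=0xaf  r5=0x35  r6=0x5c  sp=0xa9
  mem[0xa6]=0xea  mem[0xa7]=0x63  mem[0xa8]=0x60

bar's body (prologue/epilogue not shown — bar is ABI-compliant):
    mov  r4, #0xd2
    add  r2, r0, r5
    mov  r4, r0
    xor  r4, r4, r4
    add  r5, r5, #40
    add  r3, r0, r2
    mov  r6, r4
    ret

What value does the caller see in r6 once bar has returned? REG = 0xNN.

REG = 0x00

prologue: push r2 -> mem[0xa8]=0x77, sp=0xa8
prologue: push r4 -> mem[0xa7]=0xaf, sp=0xa7
body[0] mov  r4, #0xd2 -> r4=0xd2
body[1] add  r2, r0, r5 -> r2=0xa7
body[2] mov  r4, r0 -> r4=0x72
body[3] xor  r4, r4, r4 -> r4=0x00
body[4] add  r5, r5, #40 -> r5=0x5d
body[5] add  r3, r0, r2 -> r3=0x19
body[6] mov  r6, r4 -> r6=0x00
epilogue: pop r4=0xaf, sp=0xa8
epilogue: pop r2=0x77, sp=0xa9
r6 is caller-saved -> body value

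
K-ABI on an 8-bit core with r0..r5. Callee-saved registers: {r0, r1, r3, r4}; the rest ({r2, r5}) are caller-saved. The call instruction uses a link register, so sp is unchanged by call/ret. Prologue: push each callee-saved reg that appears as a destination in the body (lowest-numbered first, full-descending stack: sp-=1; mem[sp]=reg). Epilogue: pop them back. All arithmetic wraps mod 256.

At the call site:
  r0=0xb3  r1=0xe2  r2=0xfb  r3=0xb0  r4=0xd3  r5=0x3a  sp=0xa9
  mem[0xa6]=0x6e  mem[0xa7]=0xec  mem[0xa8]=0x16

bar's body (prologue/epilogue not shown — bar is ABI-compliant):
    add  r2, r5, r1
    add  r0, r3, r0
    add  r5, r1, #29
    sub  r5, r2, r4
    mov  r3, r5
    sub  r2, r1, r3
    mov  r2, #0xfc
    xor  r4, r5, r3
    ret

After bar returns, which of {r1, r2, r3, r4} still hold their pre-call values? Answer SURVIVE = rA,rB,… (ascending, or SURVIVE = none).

SURVIVE = r1,r3,r4

prologue: push r0 -> mem[0xa8]=0xb3, sp=0xa8
prologue: push r3 -> mem[0xa7]=0xb0, sp=0xa7
prologue: push r4 -> mem[0xa6]=0xd3, sp=0xa6
body[0] add  r2, r5, r1 -> r2=0x1c
body[1] add  r0, r3, r0 -> r0=0x63
body[2] add  r5, r1, #29 -> r5=0xff
body[3] sub  r5, r2, r4 -> r5=0x49
body[4] mov  r3, r5 -> r3=0x49
body[5] sub  r2, r1, r3 -> r2=0x99
body[6] mov  r2, #0xfc -> r2=0xfc
body[7] xor  r4, r5, r3 -> r4=0x00
epilogue: pop r4=0xd3, sp=0xa7
epilogue: pop r3=0xb0, sp=0xa8
epilogue: pop r0=0xb3, sp=0xa9
r1: callee-saved, written=False
r2: caller-saved, written=True
r3: callee-saved, written=True
r4: callee-saved, written=True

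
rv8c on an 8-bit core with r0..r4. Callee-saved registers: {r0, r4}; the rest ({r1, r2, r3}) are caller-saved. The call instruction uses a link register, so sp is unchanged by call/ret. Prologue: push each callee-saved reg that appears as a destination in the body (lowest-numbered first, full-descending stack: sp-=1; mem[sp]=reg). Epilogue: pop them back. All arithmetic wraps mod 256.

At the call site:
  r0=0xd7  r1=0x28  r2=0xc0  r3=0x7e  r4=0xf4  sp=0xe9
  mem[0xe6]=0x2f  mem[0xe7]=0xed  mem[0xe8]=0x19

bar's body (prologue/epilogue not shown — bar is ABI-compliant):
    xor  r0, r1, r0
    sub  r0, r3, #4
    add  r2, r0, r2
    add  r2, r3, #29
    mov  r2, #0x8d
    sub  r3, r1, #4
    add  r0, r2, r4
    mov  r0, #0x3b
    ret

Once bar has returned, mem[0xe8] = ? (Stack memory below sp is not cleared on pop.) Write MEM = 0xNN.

MEM = 0xd7

prologue: push r0 → mem[0xe8]=0xd7, sp=0xe8
body[0] xor  r0, r1, r0 → r0=0xff
body[1] sub  r0, r3, #4 → r0=0x7a
body[2] add  r2, r0, r2 → r2=0x3a
body[3] add  r2, r3, #29 → r2=0x9b
body[4] mov  r2, #0x8d → r2=0x8d
body[5] sub  r3, r1, #4 → r3=0x24
body[6] add  r0, r2, r4 → r0=0x81
body[7] mov  r0, #0x3b → r0=0x3b
epilogue: pop r0=0xd7, sp=0xe9
prologue pushed ['r0'] at ['0xe8']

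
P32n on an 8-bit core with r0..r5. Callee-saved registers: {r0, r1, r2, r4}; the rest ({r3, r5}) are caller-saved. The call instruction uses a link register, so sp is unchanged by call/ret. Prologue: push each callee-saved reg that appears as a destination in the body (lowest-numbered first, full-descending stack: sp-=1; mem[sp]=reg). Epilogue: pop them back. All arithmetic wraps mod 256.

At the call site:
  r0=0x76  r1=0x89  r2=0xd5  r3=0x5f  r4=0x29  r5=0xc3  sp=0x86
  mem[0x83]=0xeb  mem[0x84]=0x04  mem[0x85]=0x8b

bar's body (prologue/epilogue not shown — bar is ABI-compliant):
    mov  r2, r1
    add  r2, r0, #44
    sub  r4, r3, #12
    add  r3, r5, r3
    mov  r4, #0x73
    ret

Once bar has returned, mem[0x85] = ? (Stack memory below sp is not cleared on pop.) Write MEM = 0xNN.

MEM = 0xd5

prologue: push r2 → mem[0x85]=0xd5, sp=0x85
prologue: push r4 → mem[0x84]=0x29, sp=0x84
body[0] mov  r2, r1 → r2=0x89
body[1] add  r2, r0, #44 → r2=0xa2
body[2] sub  r4, r3, #12 → r4=0x53
body[3] add  r3, r5, r3 → r3=0x22
body[4] mov  r4, #0x73 → r4=0x73
epilogue: pop r4=0x29, sp=0x85
epilogue: pop r2=0xd5, sp=0x86
prologue pushed ['r2', 'r4'] at ['0x85', '0x84']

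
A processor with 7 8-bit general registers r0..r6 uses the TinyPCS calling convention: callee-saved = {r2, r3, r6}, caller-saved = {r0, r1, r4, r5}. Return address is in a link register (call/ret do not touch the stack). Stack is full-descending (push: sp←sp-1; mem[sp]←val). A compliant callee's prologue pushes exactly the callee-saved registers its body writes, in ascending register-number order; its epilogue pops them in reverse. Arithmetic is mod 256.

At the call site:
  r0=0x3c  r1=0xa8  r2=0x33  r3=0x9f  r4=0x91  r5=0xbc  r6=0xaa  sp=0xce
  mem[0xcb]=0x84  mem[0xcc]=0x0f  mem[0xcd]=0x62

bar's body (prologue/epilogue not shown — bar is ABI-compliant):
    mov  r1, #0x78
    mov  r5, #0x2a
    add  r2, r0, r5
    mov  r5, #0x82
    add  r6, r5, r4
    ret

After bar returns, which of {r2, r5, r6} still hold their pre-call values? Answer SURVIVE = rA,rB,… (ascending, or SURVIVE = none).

prologue: push r2 -> mem[0xcd]=0x33, sp=0xcd
prologue: push r6 -> mem[0xcc]=0xaa, sp=0xcc
body[0] mov  r1, #0x78 -> r1=0x78
body[1] mov  r5, #0x2a -> r5=0x2a
body[2] add  r2, r0, r5 -> r2=0x66
body[3] mov  r5, #0x82 -> r5=0x82
body[4] add  r6, r5, r4 -> r6=0x13
epilogue: pop r6=0xaa, sp=0xcd
epilogue: pop r2=0x33, sp=0xce
r2: callee-saved, written=True
r5: caller-saved, written=True
r6: callee-saved, written=True

SURVIVE = r2,r6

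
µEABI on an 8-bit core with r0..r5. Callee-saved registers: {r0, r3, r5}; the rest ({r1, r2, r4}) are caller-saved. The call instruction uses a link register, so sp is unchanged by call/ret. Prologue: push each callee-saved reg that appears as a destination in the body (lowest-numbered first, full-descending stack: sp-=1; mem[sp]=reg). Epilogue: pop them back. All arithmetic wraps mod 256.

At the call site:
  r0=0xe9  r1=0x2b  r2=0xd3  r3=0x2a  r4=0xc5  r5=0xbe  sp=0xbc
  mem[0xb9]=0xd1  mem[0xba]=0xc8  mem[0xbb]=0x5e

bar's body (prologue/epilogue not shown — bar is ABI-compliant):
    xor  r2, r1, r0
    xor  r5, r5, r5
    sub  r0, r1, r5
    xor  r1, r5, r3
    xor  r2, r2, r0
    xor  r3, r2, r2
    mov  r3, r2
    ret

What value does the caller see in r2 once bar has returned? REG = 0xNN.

REG = 0xe9

prologue: push r0 -> mem[0xbb]=0xe9, sp=0xbb
prologue: push r3 -> mem[0xba]=0x2a, sp=0xba
prologue: push r5 -> mem[0xb9]=0xbe, sp=0xb9
body[0] xor  r2, r1, r0 -> r2=0xc2
body[1] xor  r5, r5, r5 -> r5=0x00
body[2] sub  r0, r1, r5 -> r0=0x2b
body[3] xor  r1, r5, r3 -> r1=0x2a
body[4] xor  r2, r2, r0 -> r2=0xe9
body[5] xor  r3, r2, r2 -> r3=0x00
body[6] mov  r3, r2 -> r3=0xe9
epilogue: pop r5=0xbe, sp=0xba
epilogue: pop r3=0x2a, sp=0xbb
epilogue: pop r0=0xe9, sp=0xbc
r2 is caller-saved -> body value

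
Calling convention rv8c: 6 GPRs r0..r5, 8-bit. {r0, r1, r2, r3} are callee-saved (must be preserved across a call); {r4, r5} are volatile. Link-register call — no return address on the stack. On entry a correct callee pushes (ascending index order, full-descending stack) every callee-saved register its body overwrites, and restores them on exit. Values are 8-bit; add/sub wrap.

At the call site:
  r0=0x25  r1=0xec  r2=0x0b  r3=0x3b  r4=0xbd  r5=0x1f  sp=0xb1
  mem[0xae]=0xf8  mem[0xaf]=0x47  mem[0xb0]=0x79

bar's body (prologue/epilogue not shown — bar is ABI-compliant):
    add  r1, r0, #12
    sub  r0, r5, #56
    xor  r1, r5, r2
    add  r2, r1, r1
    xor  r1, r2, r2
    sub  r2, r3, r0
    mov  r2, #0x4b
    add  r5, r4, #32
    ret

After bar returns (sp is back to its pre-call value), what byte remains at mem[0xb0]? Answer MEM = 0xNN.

MEM = 0x25

prologue: push r0 → mem[0xb0]=0x25, sp=0xb0
prologue: push r1 → mem[0xaf]=0xec, sp=0xaf
prologue: push r2 → mem[0xae]=0x0b, sp=0xae
body[0] add  r1, r0, #12 → r1=0x31
body[1] sub  r0, r5, #56 → r0=0xe7
body[2] xor  r1, r5, r2 → r1=0x14
body[3] add  r2, r1, r1 → r2=0x28
body[4] xor  r1, r2, r2 → r1=0x00
body[5] sub  r2, r3, r0 → r2=0x54
body[6] mov  r2, #0x4b → r2=0x4b
body[7] add  r5, r4, #32 → r5=0xdd
epilogue: pop r2=0x0b, sp=0xaf
epilogue: pop r1=0xec, sp=0xb0
epilogue: pop r0=0x25, sp=0xb1
prologue pushed ['r0', 'r1', 'r2'] at ['0xb0', '0xaf', '0xae']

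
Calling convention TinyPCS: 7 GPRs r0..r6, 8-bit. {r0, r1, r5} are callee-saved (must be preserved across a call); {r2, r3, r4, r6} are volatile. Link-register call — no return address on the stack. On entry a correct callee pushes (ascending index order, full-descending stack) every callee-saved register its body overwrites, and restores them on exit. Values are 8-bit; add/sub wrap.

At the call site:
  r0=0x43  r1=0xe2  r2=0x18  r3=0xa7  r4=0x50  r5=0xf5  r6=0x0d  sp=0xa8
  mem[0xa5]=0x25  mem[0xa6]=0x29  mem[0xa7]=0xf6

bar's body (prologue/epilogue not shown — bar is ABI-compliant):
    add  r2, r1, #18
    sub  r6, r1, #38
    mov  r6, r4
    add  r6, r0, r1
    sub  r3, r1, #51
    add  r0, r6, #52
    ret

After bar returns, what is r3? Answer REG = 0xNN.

prologue: push r0 → mem[0xa7]=0x43, sp=0xa7
body[0] add  r2, r1, #18 → r2=0xf4
body[1] sub  r6, r1, #38 → r6=0xbc
body[2] mov  r6, r4 → r6=0x50
body[3] add  r6, r0, r1 → r6=0x25
body[4] sub  r3, r1, #51 → r3=0xaf
body[5] add  r0, r6, #52 → r0=0x59
epilogue: pop r0=0x43, sp=0xa8
r3 is caller-saved → body value

REG = 0xaf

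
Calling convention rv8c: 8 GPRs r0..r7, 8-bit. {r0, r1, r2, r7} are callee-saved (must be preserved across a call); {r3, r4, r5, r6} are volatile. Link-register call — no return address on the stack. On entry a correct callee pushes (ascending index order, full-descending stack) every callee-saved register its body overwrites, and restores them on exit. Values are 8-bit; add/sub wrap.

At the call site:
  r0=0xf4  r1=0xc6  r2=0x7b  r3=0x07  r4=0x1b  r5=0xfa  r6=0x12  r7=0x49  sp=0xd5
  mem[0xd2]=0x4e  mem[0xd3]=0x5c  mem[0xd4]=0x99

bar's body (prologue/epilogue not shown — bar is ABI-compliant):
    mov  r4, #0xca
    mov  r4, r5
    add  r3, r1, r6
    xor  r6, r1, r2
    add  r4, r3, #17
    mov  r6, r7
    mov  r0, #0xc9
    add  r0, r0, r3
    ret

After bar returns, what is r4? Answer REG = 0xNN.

prologue: push r0 → mem[0xd4]=0xf4, sp=0xd4
body[0] mov  r4, #0xca → r4=0xca
body[1] mov  r4, r5 → r4=0xfa
body[2] add  r3, r1, r6 → r3=0xd8
body[3] xor  r6, r1, r2 → r6=0xbd
body[4] add  r4, r3, #17 → r4=0xe9
body[5] mov  r6, r7 → r6=0x49
body[6] mov  r0, #0xc9 → r0=0xc9
body[7] add  r0, r0, r3 → r0=0xa1
epilogue: pop r0=0xf4, sp=0xd5
r4 is caller-saved → body value

REG = 0xe9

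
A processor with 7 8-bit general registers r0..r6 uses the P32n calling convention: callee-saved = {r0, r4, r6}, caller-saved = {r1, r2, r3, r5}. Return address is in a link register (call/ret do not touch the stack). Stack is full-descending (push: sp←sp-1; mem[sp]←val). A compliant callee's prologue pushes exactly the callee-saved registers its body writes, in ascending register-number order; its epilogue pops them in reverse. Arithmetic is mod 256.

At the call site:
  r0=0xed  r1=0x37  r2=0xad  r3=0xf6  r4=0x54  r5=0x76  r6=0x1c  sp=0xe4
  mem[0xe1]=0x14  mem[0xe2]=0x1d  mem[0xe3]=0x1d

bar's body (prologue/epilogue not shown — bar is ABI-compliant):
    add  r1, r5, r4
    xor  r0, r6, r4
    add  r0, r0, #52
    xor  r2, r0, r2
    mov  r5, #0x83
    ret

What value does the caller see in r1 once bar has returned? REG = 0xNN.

REG = 0xca

prologue: push r0 -> mem[0xe3]=0xed, sp=0xe3
body[0] add  r1, r5, r4 -> r1=0xca
body[1] xor  r0, r6, r4 -> r0=0x48
body[2] add  r0, r0, #52 -> r0=0x7c
body[3] xor  r2, r0, r2 -> r2=0xd1
body[4] mov  r5, #0x83 -> r5=0x83
epilogue: pop r0=0xed, sp=0xe4
r1 is caller-saved -> body value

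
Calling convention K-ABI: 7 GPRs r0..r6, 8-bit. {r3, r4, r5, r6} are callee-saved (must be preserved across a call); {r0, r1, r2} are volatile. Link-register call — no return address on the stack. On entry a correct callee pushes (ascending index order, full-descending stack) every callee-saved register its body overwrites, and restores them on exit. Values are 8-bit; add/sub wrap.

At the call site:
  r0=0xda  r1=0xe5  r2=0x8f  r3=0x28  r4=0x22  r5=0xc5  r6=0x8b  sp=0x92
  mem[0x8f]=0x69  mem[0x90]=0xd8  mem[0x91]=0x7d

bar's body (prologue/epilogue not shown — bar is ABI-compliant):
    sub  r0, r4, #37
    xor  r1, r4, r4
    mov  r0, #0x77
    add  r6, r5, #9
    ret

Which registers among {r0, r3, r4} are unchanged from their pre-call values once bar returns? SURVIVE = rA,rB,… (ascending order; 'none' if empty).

SURVIVE = r3,r4

prologue: push r6 -> mem[0x91]=0x8b, sp=0x91
body[0] sub  r0, r4, #37 -> r0=0xfd
body[1] xor  r1, r4, r4 -> r1=0x00
body[2] mov  r0, #0x77 -> r0=0x77
body[3] add  r6, r5, #9 -> r6=0xce
epilogue: pop r6=0x8b, sp=0x92
r0: caller-saved, written=True
r3: callee-saved, written=False
r4: callee-saved, written=False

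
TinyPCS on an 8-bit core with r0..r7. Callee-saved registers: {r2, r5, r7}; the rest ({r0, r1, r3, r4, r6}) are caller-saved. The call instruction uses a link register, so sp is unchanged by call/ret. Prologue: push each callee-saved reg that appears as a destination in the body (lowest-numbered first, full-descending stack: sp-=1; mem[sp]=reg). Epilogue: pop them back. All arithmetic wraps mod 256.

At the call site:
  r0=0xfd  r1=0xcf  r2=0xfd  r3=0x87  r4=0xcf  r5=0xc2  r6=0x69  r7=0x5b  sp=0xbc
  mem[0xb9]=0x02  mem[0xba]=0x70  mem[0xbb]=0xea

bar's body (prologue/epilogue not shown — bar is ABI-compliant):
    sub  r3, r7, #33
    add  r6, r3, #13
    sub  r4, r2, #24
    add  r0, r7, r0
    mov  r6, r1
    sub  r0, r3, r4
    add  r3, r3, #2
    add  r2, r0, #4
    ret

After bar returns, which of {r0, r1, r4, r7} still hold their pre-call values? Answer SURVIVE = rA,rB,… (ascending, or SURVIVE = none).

prologue: push r2 → mem[0xbb]=0xfd, sp=0xbb
body[0] sub  r3, r7, #33 → r3=0x3a
body[1] add  r6, r3, #13 → r6=0x47
body[2] sub  r4, r2, #24 → r4=0xe5
body[3] add  r0, r7, r0 → r0=0x58
body[4] mov  r6, r1 → r6=0xcf
body[5] sub  r0, r3, r4 → r0=0x55
body[6] add  r3, r3, #2 → r3=0x3c
body[7] add  r2, r0, #4 → r2=0x59
epilogue: pop r2=0xfd, sp=0xbc
r0: caller-saved, written=True
r1: caller-saved, written=False
r4: caller-saved, written=True
r7: callee-saved, written=False

SURVIVE = r1,r7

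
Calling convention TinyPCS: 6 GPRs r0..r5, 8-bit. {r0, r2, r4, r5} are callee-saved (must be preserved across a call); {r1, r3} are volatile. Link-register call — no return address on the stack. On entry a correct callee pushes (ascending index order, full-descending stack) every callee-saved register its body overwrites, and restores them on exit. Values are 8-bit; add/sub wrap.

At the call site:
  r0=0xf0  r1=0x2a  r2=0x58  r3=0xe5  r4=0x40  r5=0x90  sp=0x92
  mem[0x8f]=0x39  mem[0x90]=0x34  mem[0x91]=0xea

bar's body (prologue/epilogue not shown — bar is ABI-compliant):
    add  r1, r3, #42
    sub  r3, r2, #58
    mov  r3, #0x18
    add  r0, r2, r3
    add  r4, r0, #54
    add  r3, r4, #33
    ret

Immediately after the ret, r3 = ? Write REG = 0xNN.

REG = 0xc7

prologue: push r0 -> mem[0x91]=0xf0, sp=0x91
prologue: push r4 -> mem[0x90]=0x40, sp=0x90
body[0] add  r1, r3, #42 -> r1=0x0f
body[1] sub  r3, r2, #58 -> r3=0x1e
body[2] mov  r3, #0x18 -> r3=0x18
body[3] add  r0, r2, r3 -> r0=0x70
body[4] add  r4, r0, #54 -> r4=0xa6
body[5] add  r3, r4, #33 -> r3=0xc7
epilogue: pop r4=0x40, sp=0x91
epilogue: pop r0=0xf0, sp=0x92
r3 is caller-saved -> body value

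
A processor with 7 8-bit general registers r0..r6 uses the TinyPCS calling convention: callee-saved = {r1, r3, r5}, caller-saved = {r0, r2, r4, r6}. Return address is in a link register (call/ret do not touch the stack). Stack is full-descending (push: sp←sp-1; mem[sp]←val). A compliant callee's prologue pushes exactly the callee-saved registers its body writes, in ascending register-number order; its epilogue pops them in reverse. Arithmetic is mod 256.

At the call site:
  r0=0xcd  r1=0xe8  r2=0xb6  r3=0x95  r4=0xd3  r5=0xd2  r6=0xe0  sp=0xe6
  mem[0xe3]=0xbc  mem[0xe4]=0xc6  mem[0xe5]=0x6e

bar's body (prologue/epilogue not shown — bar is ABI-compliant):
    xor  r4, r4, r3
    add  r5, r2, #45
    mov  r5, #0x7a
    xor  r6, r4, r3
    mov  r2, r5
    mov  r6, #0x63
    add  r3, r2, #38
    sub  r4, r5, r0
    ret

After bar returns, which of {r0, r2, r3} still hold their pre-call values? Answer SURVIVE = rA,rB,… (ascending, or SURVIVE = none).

SURVIVE = r0,r3

prologue: push r3 -> mem[0xe5]=0x95, sp=0xe5
prologue: push r5 -> mem[0xe4]=0xd2, sp=0xe4
body[0] xor  r4, r4, r3 -> r4=0x46
body[1] add  r5, r2, #45 -> r5=0xe3
body[2] mov  r5, #0x7a -> r5=0x7a
body[3] xor  r6, r4, r3 -> r6=0xd3
body[4] mov  r2, r5 -> r2=0x7a
body[5] mov  r6, #0x63 -> r6=0x63
body[6] add  r3, r2, #38 -> r3=0xa0
body[7] sub  r4, r5, r0 -> r4=0xad
epilogue: pop r5=0xd2, sp=0xe5
epilogue: pop r3=0x95, sp=0xe6
r0: caller-saved, written=False
r2: caller-saved, written=True
r3: callee-saved, written=True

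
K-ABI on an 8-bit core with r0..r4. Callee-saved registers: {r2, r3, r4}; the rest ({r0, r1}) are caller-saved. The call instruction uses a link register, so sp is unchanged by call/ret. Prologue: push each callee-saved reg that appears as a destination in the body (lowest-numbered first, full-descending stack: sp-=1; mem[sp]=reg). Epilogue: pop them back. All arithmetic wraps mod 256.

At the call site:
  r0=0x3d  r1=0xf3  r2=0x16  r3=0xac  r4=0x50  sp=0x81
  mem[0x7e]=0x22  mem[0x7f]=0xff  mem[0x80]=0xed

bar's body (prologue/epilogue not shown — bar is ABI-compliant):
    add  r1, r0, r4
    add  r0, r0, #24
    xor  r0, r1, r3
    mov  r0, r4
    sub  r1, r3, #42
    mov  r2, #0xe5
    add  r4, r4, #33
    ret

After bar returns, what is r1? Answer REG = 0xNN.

prologue: push r2 -> mem[0x80]=0x16, sp=0x80
prologue: push r4 -> mem[0x7f]=0x50, sp=0x7f
body[0] add  r1, r0, r4 -> r1=0x8d
body[1] add  r0, r0, #24 -> r0=0x55
body[2] xor  r0, r1, r3 -> r0=0x21
body[3] mov  r0, r4 -> r0=0x50
body[4] sub  r1, r3, #42 -> r1=0x82
body[5] mov  r2, #0xe5 -> r2=0xe5
body[6] add  r4, r4, #33 -> r4=0x71
epilogue: pop r4=0x50, sp=0x80
epilogue: pop r2=0x16, sp=0x81
r1 is caller-saved -> body value

REG = 0x82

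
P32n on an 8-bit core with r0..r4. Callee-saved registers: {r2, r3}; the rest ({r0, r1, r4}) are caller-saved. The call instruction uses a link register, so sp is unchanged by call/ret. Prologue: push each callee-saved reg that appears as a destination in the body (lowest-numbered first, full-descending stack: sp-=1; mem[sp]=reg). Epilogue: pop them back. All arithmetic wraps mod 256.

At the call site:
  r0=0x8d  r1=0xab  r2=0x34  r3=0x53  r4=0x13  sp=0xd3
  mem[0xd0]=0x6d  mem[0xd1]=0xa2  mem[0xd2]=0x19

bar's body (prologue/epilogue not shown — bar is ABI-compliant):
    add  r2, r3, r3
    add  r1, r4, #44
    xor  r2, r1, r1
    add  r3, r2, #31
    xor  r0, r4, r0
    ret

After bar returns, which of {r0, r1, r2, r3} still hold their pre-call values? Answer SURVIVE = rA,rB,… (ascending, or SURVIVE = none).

prologue: push r2 -> mem[0xd2]=0x34, sp=0xd2
prologue: push r3 -> mem[0xd1]=0x53, sp=0xd1
body[0] add  r2, r3, r3 -> r2=0xa6
body[1] add  r1, r4, #44 -> r1=0x3f
body[2] xor  r2, r1, r1 -> r2=0x00
body[3] add  r3, r2, #31 -> r3=0x1f
body[4] xor  r0, r4, r0 -> r0=0x9e
epilogue: pop r3=0x53, sp=0xd2
epilogue: pop r2=0x34, sp=0xd3
r0: caller-saved, written=True
r1: caller-saved, written=True
r2: callee-saved, written=True
r3: callee-saved, written=True

SURVIVE = r2,r3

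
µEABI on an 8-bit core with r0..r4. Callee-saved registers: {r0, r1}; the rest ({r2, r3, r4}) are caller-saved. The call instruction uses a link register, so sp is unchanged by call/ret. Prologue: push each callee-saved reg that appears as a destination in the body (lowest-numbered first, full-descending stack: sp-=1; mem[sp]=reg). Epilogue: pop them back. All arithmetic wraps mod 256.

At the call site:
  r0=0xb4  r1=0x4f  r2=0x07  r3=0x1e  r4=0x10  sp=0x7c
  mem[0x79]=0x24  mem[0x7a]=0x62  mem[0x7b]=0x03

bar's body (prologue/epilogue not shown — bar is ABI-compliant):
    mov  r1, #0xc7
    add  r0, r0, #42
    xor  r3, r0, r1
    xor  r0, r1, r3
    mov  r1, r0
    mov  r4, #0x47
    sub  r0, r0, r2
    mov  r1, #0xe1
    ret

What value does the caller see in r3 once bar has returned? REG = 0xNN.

prologue: push r0 → mem[0x7b]=0xb4, sp=0x7b
prologue: push r1 → mem[0x7a]=0x4f, sp=0x7a
body[0] mov  r1, #0xc7 → r1=0xc7
body[1] add  r0, r0, #42 → r0=0xde
body[2] xor  r3, r0, r1 → r3=0x19
body[3] xor  r0, r1, r3 → r0=0xde
body[4] mov  r1, r0 → r1=0xde
body[5] mov  r4, #0x47 → r4=0x47
body[6] sub  r0, r0, r2 → r0=0xd7
body[7] mov  r1, #0xe1 → r1=0xe1
epilogue: pop r1=0x4f, sp=0x7b
epilogue: pop r0=0xb4, sp=0x7c
r3 is caller-saved → body value

REG = 0x19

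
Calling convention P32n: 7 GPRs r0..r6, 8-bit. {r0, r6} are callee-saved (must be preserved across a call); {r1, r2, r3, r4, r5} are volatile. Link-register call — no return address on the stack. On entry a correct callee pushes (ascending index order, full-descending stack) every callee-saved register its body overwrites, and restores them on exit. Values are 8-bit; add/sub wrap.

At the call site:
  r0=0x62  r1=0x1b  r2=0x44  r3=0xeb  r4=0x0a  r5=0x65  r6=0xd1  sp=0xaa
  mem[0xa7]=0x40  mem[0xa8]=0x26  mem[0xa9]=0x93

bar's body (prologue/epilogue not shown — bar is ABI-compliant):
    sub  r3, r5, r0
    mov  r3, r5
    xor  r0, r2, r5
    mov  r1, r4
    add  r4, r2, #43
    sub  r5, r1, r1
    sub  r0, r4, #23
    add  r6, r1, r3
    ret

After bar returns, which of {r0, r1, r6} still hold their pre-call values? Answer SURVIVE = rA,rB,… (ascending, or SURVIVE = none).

prologue: push r0 → mem[0xa9]=0x62, sp=0xa9
prologue: push r6 → mem[0xa8]=0xd1, sp=0xa8
body[0] sub  r3, r5, r0 → r3=0x03
body[1] mov  r3, r5 → r3=0x65
body[2] xor  r0, r2, r5 → r0=0x21
body[3] mov  r1, r4 → r1=0x0a
body[4] add  r4, r2, #43 → r4=0x6f
body[5] sub  r5, r1, r1 → r5=0x00
body[6] sub  r0, r4, #23 → r0=0x58
body[7] add  r6, r1, r3 → r6=0x6f
epilogue: pop r6=0xd1, sp=0xa9
epilogue: pop r0=0x62, sp=0xaa
r0: callee-saved, written=True
r1: caller-saved, written=True
r6: callee-saved, written=True

SURVIVE = r0,r6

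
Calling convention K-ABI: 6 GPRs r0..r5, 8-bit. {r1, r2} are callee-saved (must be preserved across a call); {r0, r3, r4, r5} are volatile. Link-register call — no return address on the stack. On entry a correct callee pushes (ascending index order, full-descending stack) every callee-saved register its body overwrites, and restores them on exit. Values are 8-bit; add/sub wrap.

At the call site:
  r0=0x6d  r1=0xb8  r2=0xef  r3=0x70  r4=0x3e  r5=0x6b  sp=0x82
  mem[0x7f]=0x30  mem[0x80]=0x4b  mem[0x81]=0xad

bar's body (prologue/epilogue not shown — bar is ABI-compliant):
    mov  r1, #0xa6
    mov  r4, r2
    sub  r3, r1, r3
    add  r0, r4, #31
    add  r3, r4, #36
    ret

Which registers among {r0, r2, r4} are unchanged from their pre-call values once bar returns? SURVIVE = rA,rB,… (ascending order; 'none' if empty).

SURVIVE = r2

prologue: push r1 -> mem[0x81]=0xb8, sp=0x81
body[0] mov  r1, #0xa6 -> r1=0xa6
body[1] mov  r4, r2 -> r4=0xef
body[2] sub  r3, r1, r3 -> r3=0x36
body[3] add  r0, r4, #31 -> r0=0x0e
body[4] add  r3, r4, #36 -> r3=0x13
epilogue: pop r1=0xb8, sp=0x82
r0: caller-saved, written=True
r2: callee-saved, written=False
r4: caller-saved, written=True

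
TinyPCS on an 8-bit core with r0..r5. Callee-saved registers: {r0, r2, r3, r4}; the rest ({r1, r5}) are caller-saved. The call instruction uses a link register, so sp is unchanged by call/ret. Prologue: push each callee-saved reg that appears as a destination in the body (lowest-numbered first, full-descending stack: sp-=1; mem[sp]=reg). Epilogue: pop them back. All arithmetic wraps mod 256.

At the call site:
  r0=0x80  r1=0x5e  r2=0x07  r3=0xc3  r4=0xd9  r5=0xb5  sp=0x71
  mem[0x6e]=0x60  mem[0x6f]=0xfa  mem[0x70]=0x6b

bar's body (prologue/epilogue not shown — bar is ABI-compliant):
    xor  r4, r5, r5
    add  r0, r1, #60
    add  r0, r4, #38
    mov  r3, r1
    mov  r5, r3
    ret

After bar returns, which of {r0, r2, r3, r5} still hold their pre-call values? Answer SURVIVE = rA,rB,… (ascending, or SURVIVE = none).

SURVIVE = r0,r2,r3

prologue: push r0 -> mem[0x70]=0x80, sp=0x70
prologue: push r3 -> mem[0x6f]=0xc3, sp=0x6f
prologue: push r4 -> mem[0x6e]=0xd9, sp=0x6e
body[0] xor  r4, r5, r5 -> r4=0x00
body[1] add  r0, r1, #60 -> r0=0x9a
body[2] add  r0, r4, #38 -> r0=0x26
body[3] mov  r3, r1 -> r3=0x5e
body[4] mov  r5, r3 -> r5=0x5e
epilogue: pop r4=0xd9, sp=0x6f
epilogue: pop r3=0xc3, sp=0x70
epilogue: pop r0=0x80, sp=0x71
r0: callee-saved, written=True
r2: callee-saved, written=False
r3: callee-saved, written=True
r5: caller-saved, written=True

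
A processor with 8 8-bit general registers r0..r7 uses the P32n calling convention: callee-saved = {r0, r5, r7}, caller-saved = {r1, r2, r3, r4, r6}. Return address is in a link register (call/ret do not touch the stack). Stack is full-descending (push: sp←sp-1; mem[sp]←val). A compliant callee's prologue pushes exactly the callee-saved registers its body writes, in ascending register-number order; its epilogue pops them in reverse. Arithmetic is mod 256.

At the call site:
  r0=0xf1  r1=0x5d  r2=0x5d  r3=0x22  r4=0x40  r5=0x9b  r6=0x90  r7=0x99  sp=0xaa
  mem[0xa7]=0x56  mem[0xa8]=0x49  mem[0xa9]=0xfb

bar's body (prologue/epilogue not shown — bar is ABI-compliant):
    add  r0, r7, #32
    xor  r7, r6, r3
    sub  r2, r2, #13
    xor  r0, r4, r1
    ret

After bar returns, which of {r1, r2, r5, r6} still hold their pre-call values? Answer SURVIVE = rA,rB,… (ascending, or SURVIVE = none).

prologue: push r0 -> mem[0xa9]=0xf1, sp=0xa9
prologue: push r7 -> mem[0xa8]=0x99, sp=0xa8
body[0] add  r0, r7, #32 -> r0=0xb9
body[1] xor  r7, r6, r3 -> r7=0xb2
body[2] sub  r2, r2, #13 -> r2=0x50
body[3] xor  r0, r4, r1 -> r0=0x1d
epilogue: pop r7=0x99, sp=0xa9
epilogue: pop r0=0xf1, sp=0xaa
r1: caller-saved, written=False
r2: caller-saved, written=True
r5: callee-saved, written=False
r6: caller-saved, written=False

SURVIVE = r1,r5,r6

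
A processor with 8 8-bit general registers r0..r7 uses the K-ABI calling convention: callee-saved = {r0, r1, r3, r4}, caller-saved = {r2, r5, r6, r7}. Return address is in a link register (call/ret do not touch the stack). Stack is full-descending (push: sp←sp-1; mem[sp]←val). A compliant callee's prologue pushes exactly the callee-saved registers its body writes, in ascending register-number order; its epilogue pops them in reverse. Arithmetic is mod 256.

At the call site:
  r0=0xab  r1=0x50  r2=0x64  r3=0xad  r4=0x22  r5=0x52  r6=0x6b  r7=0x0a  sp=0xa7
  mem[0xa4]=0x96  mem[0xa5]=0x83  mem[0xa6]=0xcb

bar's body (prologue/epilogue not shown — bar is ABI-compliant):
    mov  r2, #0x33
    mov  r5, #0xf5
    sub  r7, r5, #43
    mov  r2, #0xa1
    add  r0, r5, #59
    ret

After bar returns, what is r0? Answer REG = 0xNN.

prologue: push r0 → mem[0xa6]=0xab, sp=0xa6
body[0] mov  r2, #0x33 → r2=0x33
body[1] mov  r5, #0xf5 → r5=0xf5
body[2] sub  r7, r5, #43 → r7=0xca
body[3] mov  r2, #0xa1 → r2=0xa1
body[4] add  r0, r5, #59 → r0=0x30
epilogue: pop r0=0xab, sp=0xa7
r0 is callee-saved → restored

REG = 0xab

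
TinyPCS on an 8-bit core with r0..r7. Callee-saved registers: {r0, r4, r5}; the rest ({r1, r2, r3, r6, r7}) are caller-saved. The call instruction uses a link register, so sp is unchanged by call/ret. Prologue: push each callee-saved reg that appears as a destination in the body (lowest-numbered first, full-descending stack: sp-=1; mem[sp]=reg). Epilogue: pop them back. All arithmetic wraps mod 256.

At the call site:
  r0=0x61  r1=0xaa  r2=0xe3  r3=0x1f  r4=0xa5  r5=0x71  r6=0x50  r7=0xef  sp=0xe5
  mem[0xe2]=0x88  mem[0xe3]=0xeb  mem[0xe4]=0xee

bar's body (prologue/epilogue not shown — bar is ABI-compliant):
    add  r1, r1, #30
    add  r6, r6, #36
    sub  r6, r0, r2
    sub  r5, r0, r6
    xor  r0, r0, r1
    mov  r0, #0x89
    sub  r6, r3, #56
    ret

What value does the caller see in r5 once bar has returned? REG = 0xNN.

REG = 0x71

prologue: push r0 -> mem[0xe4]=0x61, sp=0xe4
prologue: push r5 -> mem[0xe3]=0x71, sp=0xe3
body[0] add  r1, r1, #30 -> r1=0xc8
body[1] add  r6, r6, #36 -> r6=0x74
body[2] sub  r6, r0, r2 -> r6=0x7e
body[3] sub  r5, r0, r6 -> r5=0xe3
body[4] xor  r0, r0, r1 -> r0=0xa9
body[5] mov  r0, #0x89 -> r0=0x89
body[6] sub  r6, r3, #56 -> r6=0xe7
epilogue: pop r5=0x71, sp=0xe4
epilogue: pop r0=0x61, sp=0xe5
r5 is callee-saved -> restored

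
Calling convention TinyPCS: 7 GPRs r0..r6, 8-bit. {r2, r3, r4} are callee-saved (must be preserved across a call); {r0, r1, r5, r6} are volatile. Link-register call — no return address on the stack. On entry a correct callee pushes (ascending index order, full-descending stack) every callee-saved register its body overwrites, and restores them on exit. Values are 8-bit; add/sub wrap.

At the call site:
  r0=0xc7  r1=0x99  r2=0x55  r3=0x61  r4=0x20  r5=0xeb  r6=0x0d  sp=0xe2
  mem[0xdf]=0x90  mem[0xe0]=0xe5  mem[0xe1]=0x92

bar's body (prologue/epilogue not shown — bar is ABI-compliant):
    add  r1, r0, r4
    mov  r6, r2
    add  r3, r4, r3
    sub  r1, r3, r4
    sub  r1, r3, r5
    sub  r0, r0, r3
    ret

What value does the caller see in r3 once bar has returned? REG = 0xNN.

prologue: push r3 → mem[0xe1]=0x61, sp=0xe1
body[0] add  r1, r0, r4 → r1=0xe7
body[1] mov  r6, r2 → r6=0x55
body[2] add  r3, r4, r3 → r3=0x81
body[3] sub  r1, r3, r4 → r1=0x61
body[4] sub  r1, r3, r5 → r1=0x96
body[5] sub  r0, r0, r3 → r0=0x46
epilogue: pop r3=0x61, sp=0xe2
r3 is callee-saved → restored

REG = 0x61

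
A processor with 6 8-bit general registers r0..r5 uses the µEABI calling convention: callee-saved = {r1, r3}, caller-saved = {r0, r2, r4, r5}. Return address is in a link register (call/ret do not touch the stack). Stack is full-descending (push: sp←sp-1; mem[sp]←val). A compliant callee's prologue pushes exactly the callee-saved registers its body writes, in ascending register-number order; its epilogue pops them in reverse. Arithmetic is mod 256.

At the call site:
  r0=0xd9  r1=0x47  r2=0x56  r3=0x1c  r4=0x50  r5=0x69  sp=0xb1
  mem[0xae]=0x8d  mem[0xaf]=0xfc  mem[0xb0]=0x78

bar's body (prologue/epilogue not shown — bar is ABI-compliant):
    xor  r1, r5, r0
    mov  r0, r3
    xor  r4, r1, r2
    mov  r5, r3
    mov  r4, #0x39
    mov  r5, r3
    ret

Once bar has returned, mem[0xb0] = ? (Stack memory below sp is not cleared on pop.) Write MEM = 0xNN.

MEM = 0x47

prologue: push r1 -> mem[0xb0]=0x47, sp=0xb0
body[0] xor  r1, r5, r0 -> r1=0xb0
body[1] mov  r0, r3 -> r0=0x1c
body[2] xor  r4, r1, r2 -> r4=0xe6
body[3] mov  r5, r3 -> r5=0x1c
body[4] mov  r4, #0x39 -> r4=0x39
body[5] mov  r5, r3 -> r5=0x1c
epilogue: pop r1=0x47, sp=0xb1
prologue pushed ['r1'] at ['0xb0']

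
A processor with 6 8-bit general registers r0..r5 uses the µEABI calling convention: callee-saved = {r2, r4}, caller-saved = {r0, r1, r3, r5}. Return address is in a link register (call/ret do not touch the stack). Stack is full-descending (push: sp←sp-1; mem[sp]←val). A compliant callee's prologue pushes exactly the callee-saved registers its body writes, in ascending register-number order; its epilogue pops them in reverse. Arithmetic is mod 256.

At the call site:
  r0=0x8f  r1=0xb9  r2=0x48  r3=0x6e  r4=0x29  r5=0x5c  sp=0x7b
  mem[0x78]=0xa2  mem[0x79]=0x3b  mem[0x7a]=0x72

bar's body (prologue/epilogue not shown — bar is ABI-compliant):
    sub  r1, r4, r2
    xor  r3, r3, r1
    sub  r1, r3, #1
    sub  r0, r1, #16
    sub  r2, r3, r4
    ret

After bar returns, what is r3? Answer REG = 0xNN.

REG = 0x8f

prologue: push r2 → mem[0x7a]=0x48, sp=0x7a
body[0] sub  r1, r4, r2 → r1=0xe1
body[1] xor  r3, r3, r1 → r3=0x8f
body[2] sub  r1, r3, #1 → r1=0x8e
body[3] sub  r0, r1, #16 → r0=0x7e
body[4] sub  r2, r3, r4 → r2=0x66
epilogue: pop r2=0x48, sp=0x7b
r3 is caller-saved → body value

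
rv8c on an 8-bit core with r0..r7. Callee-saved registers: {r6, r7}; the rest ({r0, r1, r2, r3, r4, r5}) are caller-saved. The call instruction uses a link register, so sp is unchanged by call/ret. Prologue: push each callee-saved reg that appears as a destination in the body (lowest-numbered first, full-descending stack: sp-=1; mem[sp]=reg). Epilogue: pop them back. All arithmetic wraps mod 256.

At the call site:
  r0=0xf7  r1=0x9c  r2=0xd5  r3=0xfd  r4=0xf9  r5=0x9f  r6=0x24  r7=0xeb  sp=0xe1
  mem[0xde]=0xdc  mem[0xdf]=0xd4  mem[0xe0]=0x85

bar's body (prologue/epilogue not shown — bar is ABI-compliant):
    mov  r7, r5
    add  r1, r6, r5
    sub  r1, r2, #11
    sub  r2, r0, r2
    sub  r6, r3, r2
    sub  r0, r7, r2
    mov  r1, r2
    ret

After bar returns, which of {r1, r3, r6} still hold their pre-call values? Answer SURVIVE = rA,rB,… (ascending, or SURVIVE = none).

prologue: push r6 -> mem[0xe0]=0x24, sp=0xe0
prologue: push r7 -> mem[0xdf]=0xeb, sp=0xdf
body[0] mov  r7, r5 -> r7=0x9f
body[1] add  r1, r6, r5 -> r1=0xc3
body[2] sub  r1, r2, #11 -> r1=0xca
body[3] sub  r2, r0, r2 -> r2=0x22
body[4] sub  r6, r3, r2 -> r6=0xdb
body[5] sub  r0, r7, r2 -> r0=0x7d
body[6] mov  r1, r2 -> r1=0x22
epilogue: pop r7=0xeb, sp=0xe0
epilogue: pop r6=0x24, sp=0xe1
r1: caller-saved, written=True
r3: caller-saved, written=False
r6: callee-saved, written=True

SURVIVE = r3,r6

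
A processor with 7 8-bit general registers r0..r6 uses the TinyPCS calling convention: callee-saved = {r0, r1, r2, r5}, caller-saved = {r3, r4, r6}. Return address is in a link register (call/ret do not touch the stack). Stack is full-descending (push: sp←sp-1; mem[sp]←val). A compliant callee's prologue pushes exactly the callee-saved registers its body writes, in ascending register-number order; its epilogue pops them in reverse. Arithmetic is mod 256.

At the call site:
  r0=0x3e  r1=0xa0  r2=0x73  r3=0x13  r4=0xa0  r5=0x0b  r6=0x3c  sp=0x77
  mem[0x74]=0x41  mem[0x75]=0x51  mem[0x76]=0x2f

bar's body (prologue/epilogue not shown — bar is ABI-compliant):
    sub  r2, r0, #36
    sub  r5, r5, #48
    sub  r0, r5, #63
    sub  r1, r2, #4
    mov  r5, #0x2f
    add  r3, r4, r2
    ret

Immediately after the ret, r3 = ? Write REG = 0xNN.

REG = 0xba

prologue: push r0 -> mem[0x76]=0x3e, sp=0x76
prologue: push r1 -> mem[0x75]=0xa0, sp=0x75
prologue: push r2 -> mem[0x74]=0x73, sp=0x74
prologue: push r5 -> mem[0x73]=0x0b, sp=0x73
body[0] sub  r2, r0, #36 -> r2=0x1a
body[1] sub  r5, r5, #48 -> r5=0xdb
body[2] sub  r0, r5, #63 -> r0=0x9c
body[3] sub  r1, r2, #4 -> r1=0x16
body[4] mov  r5, #0x2f -> r5=0x2f
body[5] add  r3, r4, r2 -> r3=0xba
epilogue: pop r5=0x0b, sp=0x74
epilogue: pop r2=0x73, sp=0x75
epilogue: pop r1=0xa0, sp=0x76
epilogue: pop r0=0x3e, sp=0x77
r3 is caller-saved -> body value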